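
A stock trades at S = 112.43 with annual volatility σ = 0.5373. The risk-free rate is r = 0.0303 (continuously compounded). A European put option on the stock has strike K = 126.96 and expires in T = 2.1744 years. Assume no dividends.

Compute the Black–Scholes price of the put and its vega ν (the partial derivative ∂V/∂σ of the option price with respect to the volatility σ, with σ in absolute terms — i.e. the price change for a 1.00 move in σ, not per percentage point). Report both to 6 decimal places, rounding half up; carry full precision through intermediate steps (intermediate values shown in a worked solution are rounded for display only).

price = 38.920614
ν = 62.718939

σ√T = 0.5373·√2.1744 = 0.792294
d₁ = (ln(S/K) + (r+σ²/2)T) / (σ√T) = (ln(112.43/126.96) + (0.0303+0.5373²/2)·2.1744) / 0.792294 = (-0.121541 + 0.379749) / 0.792294 = 0.325899
d₂ = d₁ − σ√T = 0.325899 − 0.792294 = -0.466395
e^{−rT} = e^{−0.0303·2.1744} = 0.936239
N(−d₁) = 0.372250,  N(−d₂) = 0.679534
Put price V = K·e^{−rT}·N(−d₂) − S·N(−d₁) = 80.772710 − 41.852096 = 38.920614
φ(d₁) = (1/√(2π))·e^{−d₁²/2} = 0.378309
ν = S·φ(d₁)·√T = 62.718939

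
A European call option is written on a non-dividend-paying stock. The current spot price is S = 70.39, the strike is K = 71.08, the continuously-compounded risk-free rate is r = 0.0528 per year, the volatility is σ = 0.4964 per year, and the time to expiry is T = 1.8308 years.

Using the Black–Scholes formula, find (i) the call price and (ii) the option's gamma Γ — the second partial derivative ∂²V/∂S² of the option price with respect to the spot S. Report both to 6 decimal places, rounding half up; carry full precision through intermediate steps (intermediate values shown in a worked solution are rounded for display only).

price = 20.814647
Γ = 0.007573

σ√T = 0.4964·√1.8308 = 0.671664
d₁ = (ln(S/K) + (r+σ²/2)T) / (σ√T) = (ln(70.39/71.08) + (0.0528+0.4964²/2)·1.8308) / 0.671664 = (-0.009755 + 0.322233) / 0.671664 = 0.465229
d₂ = d₁ − σ√T = 0.465229 − 0.671664 = -0.206435
e^{−rT} = e^{−0.0528·1.8308} = 0.907859
N(d₁) = 0.679116,  N(d₂) = 0.418226
Call price V = S·N(d₁) − K·e^{−rT}·N(d₂) = 47.803001 − 26.988354 = 20.814647
φ(d₁) = (1/√(2π))·e^{−d₁²/2} = 0.358023
Γ = φ(d₁) / (S·σ·√T) = 0.007573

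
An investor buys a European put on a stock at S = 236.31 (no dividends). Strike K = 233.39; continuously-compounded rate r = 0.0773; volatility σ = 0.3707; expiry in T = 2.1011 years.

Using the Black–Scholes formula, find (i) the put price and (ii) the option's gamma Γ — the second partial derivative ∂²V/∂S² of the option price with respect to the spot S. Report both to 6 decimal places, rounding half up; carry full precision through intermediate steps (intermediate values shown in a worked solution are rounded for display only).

σ√T = 0.3707·√2.1011 = 0.537336
d₁ = (ln(S/K) + (r+σ²/2)T) / (σ√T) = (ln(236.31/233.39) + (0.0773+0.3707²/2)·2.1011) / 0.537336 = (0.012434 + 0.306780) / 0.537336 = 0.594067
d₂ = d₁ − σ√T = 0.594067 − 0.537336 = 0.056731
e^{−rT} = e^{−0.0773·2.1011} = 0.850088
N(−d₁) = 0.276234,  N(−d₂) = 0.477380
Put price V = K·e^{−rT}·N(−d₂) − S·N(−d₁) = 94.713141 − 65.276765 = 29.436376
φ(d₁) = (1/√(2π))·e^{−d₁²/2} = 0.334407
Γ = φ(d₁) / (S·σ·√T) = 0.002634

price = 29.436376
Γ = 0.002634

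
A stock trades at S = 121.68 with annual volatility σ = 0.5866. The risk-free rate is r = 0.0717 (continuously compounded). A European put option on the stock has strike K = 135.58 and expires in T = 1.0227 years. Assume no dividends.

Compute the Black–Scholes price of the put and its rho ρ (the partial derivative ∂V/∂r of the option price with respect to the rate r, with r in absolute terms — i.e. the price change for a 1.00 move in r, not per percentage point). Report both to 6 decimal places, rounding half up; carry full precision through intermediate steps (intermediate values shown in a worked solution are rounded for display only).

σ√T = 0.5866·√1.0227 = 0.593221
d₁ = (ln(S/K) + (r+σ²/2)T) / (σ√T) = (ln(121.68/135.58) + (0.0717+0.5866²/2)·1.0227) / 0.593221 = (-0.108167 + 0.249283) / 0.593221 = 0.237881
d₂ = d₁ − σ√T = 0.237881 − 0.593221 = -0.355340
e^{−rT} = e^{−0.0717·1.0227} = 0.929296
N(−d₁) = 0.405987,  N(−d₂) = 0.638833
Put price V = K·e^{−rT}·N(−d₂) − S·N(−d₁) = 80.489065 − 49.400479 = 31.088586
ρ = −K·T·e^{−rT}·N(−d₂) = -82.316167

price = 31.088586
ρ = -82.316167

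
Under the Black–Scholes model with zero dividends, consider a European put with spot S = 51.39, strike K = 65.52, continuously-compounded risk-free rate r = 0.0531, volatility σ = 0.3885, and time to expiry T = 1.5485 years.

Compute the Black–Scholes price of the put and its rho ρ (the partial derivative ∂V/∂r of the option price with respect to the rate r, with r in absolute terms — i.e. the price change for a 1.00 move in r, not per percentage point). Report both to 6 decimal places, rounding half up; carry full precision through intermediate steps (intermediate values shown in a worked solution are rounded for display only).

σ√T = 0.3885·√1.5485 = 0.483445
d₁ = (ln(S/K) + (r+σ²/2)T) / (σ√T) = (ln(51.39/65.52) + (0.0531+0.3885²/2)·1.5485) / 0.483445 = (-0.242912 + 0.199085) / 0.483445 = -0.090656
d₂ = d₁ − σ√T = -0.090656 − 0.483445 = -0.574101
e^{−rT} = e^{−0.0531·1.5485} = 0.921064
N(−d₁) = 0.536117,  N(−d₂) = 0.717050
Put price V = K·e^{−rT}·N(−d₂) − S·N(−d₁) = 43.272641 − 27.551056 = 15.721584
ρ = −K·T·e^{−rT}·N(−d₂) = -67.007684

price = 15.721584
ρ = -67.007684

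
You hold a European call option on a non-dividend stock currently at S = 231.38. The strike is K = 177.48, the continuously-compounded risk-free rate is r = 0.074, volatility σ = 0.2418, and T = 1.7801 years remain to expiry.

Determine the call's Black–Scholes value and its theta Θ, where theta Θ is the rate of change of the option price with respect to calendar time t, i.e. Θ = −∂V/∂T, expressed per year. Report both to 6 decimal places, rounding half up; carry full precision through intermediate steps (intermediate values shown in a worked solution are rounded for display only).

σ√T = 0.2418·√1.7801 = 0.322610
d₁ = (ln(S/K) + (r+σ²/2)T) / (σ√T) = (ln(231.38/177.48) + (0.074+0.2418²/2)·1.7801) / 0.322610 = (0.265203 + 0.183766) / 0.322610 = 1.391677
d₂ = d₁ − σ√T = 1.391677 − 0.322610 = 1.069067
e^{−rT} = e^{−0.074·1.7801} = 0.876580
N(d₁) = 0.917990,  N(d₂) = 0.857480
Call price V = S·N(d₁) − K·e^{−rT}·N(d₂) = 212.404501 − 133.402821 = 79.001679
φ(d₁) = (1/√(2π))·e^{−d₁²/2} = 0.151477
Θ = −S·φ(d₁)·σ/(2√T) − r·K·e^{−rT}·N(d₂) = −3.175973 − 9.871809 = -13.047782

price = 79.001679
Θ = -13.047782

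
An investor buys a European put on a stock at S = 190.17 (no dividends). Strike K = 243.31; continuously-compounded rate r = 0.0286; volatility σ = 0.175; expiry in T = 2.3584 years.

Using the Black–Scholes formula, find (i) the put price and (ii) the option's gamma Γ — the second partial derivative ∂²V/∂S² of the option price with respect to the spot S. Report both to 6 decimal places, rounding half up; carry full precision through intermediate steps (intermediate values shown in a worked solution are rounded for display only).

σ√T = 0.175·√2.3584 = 0.268749
d₁ = (ln(S/K) + (r+σ²/2)T) / (σ√T) = (ln(190.17/243.31) + (0.0286+0.175²/2)·2.3584) / 0.268749 = (-0.246418 + 0.103563) / 0.268749 = -0.531554
d₂ = d₁ − σ√T = -0.531554 − 0.268749 = -0.800303
e^{−rT} = e^{−0.0286·2.3584} = 0.934774
N(−d₁) = 0.702483,  N(−d₂) = 0.788232
Put price V = K·e^{−rT}·N(−d₂) − S·N(−d₁) = 179.275532 − 133.591133 = 45.684399
φ(d₁) = (1/√(2π))·e^{−d₁²/2} = 0.346382
Γ = φ(d₁) / (S·σ·√T) = 0.006777

price = 45.684399
Γ = 0.006777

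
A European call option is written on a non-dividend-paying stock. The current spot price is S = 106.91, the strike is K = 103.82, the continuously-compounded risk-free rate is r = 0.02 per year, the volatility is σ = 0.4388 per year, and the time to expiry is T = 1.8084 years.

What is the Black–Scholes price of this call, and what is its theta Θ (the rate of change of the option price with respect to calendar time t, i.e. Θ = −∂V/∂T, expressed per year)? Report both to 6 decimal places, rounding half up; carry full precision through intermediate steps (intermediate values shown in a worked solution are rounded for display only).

σ√T = 0.4388·√1.8084 = 0.590084
d₁ = (ln(S/K) + (r+σ²/2)T) / (σ√T) = (ln(106.91/103.82) + (0.02+0.4388²/2)·1.8084) / 0.590084 = (0.029329 + 0.210268) / 0.590084 = 0.406038
d₂ = d₁ − σ√T = 0.406038 − 0.590084 = -0.184046
e^{−rT} = e^{−0.02·1.8084} = 0.964478
N(d₁) = 0.657643,  N(d₂) = 0.426989
Call price V = S·N(d₁) − K·e^{−rT}·N(d₂) = 70.308562 − 42.755270 = 27.553291
φ(d₁) = (1/√(2π))·e^{−d₁²/2} = 0.367375
Θ = −S·φ(d₁)·σ/(2√T) − r·K·e^{−rT}·N(d₂) = −6.407926 − 0.855105 = -7.263031

price = 27.553291
Θ = -7.263031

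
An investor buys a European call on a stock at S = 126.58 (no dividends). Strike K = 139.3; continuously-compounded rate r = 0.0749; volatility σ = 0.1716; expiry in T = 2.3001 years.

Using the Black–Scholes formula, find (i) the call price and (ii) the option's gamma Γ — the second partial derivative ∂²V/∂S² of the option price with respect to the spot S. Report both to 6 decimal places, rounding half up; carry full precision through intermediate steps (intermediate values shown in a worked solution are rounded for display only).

price = 17.823210
Γ = 0.011068

σ√T = 0.1716·√2.3001 = 0.260250
d₁ = (ln(S/K) + (r+σ²/2)T) / (σ√T) = (ln(126.58/139.3) + (0.0749+0.1716²/2)·2.3001) / 0.260250 = (-0.095755 + 0.206143) / 0.260250 = 0.424158
d₂ = d₁ − σ√T = 0.424158 − 0.260250 = 0.163908
e^{−rT} = e^{−0.0749·2.3001} = 0.841746
N(d₁) = 0.664275,  N(d₂) = 0.565098
Call price V = S·N(d₁) − K·e^{−rT}·N(d₂) = 84.083901 − 66.260692 = 17.823210
φ(d₁) = (1/√(2π))·e^{−d₁²/2} = 0.364622
Γ = φ(d₁) / (S·σ·√T) = 0.011068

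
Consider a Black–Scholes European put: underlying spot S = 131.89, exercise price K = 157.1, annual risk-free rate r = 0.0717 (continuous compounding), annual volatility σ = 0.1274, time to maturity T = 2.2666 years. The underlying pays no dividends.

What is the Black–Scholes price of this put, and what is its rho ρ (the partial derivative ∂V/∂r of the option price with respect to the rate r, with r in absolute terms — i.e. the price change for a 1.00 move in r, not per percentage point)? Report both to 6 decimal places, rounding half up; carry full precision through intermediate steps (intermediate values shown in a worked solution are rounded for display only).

price = 10.983308
ρ = -170.638564

σ√T = 0.1274·√2.2666 = 0.191804
d₁ = (ln(S/K) + (r+σ²/2)T) / (σ√T) = (ln(131.89/157.1) + (0.0717+0.1274²/2)·2.2666) / 0.191804 = (-0.174914 + 0.180910) / 0.191804 = 0.031257
d₂ = d₁ − σ√T = 0.031257 − 0.191804 = -0.160546
e^{−rT} = e^{−0.0717·2.2666} = 0.850003
N(−d₁) = 0.487532,  N(−d₂) = 0.563775
Put price V = K·e^{−rT}·N(−d₂) − S·N(−d₁) = 75.283934 − 64.300626 = 10.983308
ρ = −K·T·e^{−rT}·N(−d₂) = -170.638564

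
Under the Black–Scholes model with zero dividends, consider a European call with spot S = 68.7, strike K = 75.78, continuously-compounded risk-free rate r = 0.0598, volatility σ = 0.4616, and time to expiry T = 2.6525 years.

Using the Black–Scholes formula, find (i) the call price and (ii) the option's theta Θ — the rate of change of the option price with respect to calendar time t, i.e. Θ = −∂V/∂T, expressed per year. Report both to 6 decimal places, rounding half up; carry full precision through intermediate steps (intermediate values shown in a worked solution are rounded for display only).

σ√T = 0.4616·√2.6525 = 0.751785
d₁ = (ln(S/K) + (r+σ²/2)T) / (σ√T) = (ln(68.7/75.78) + (0.0598+0.4616²/2)·2.6525) / 0.751785 = (-0.098085 + 0.441210) / 0.751785 = 0.456413
d₂ = d₁ − σ√T = 0.456413 − 0.751785 = -0.295372
e^{−rT} = e^{−0.0598·2.6525} = 0.853321
N(d₁) = 0.675954,  N(d₂) = 0.383855
Call price V = S·N(d₁) − K·e^{−rT}·N(d₂) = 46.438008 − 24.821856 = 21.616152
φ(d₁) = (1/√(2π))·e^{−d₁²/2} = 0.359481
Θ = −S·φ(d₁)·σ/(2√T) − r·K·e^{−rT}·N(d₂) = −3.499777 − 1.484347 = -4.984124

price = 21.616152
Θ = -4.984124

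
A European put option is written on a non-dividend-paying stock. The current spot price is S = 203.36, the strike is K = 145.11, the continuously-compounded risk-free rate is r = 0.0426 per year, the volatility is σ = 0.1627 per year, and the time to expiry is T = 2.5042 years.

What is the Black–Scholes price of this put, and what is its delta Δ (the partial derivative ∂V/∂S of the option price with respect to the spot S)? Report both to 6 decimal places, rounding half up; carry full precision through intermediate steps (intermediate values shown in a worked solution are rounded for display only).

price = 0.716606
Δ = -0.031879

σ√T = 0.1627·√2.5042 = 0.257467
d₁ = (ln(S/K) + (r+σ²/2)T) / (σ√T) = (ln(203.36/145.11) + (0.0426+0.1627²/2)·2.5042) / 0.257467 = (0.337486 + 0.139824) / 0.257467 = 1.853864
d₂ = d₁ − σ√T = 1.853864 − 0.257467 = 1.596397
e^{−rT} = e^{−0.0426·2.5042} = 0.898814
N(−d₁) = 0.031879,  N(−d₂) = 0.055200
Put price V = K·e^{−rT}·N(−d₂) − S·N(−d₁) = 7.199582 − 6.482975 = 0.716606
Δ = −N(−d₁) = -0.031879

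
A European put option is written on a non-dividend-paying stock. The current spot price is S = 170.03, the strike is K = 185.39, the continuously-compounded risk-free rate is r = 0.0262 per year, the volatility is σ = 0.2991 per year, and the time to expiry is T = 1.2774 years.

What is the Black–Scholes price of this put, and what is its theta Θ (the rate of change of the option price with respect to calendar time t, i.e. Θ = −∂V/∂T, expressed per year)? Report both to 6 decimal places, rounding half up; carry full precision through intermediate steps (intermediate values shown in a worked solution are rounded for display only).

price = 28.357168
Θ = -6.026139

σ√T = 0.2991·√1.2774 = 0.338049
d₁ = (ln(S/K) + (r+σ²/2)T) / (σ√T) = (ln(170.03/185.39) + (0.0262+0.2991²/2)·1.2774) / 0.338049 = (-0.086487 + 0.090606) / 0.338049 = 0.012187
d₂ = d₁ − σ√T = 0.012187 − 0.338049 = -0.325863
e^{−rT} = e^{−0.0262·1.2774} = 0.967086
N(−d₁) = 0.495138,  N(−d₂) = 0.627736
Put price V = K·e^{−rT}·N(−d₂) − S·N(−d₁) = 112.545543 − 84.188376 = 28.357168
φ(d₁) = (1/√(2π))·e^{−d₁²/2} = 0.398913
Θ = −S·φ(d₁)·σ/(2√T) + r·K·e^{−rT}·N(−d₂) = −8.974832 + 2.948693 = -6.026139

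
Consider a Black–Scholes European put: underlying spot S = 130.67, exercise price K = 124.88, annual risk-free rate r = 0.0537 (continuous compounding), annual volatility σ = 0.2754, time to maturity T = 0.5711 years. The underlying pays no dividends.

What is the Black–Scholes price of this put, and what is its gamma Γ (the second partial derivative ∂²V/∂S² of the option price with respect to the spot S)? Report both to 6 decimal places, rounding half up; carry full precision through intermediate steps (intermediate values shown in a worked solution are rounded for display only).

price = 6.337726
Γ = 0.013141

σ√T = 0.2754·√0.5711 = 0.208123
d₁ = (ln(S/K) + (r+σ²/2)T) / (σ√T) = (ln(130.67/124.88) + (0.0537+0.2754²/2)·0.5711) / 0.208123 = (0.045322 + 0.052326) / 0.208123 = 0.469181
d₂ = d₁ − σ√T = 0.469181 − 0.208123 = 0.261058
e^{−rT} = e^{−0.0537·0.5711} = 0.969797
N(−d₁) = 0.319470,  N(−d₂) = 0.397024
Put price V = K·e^{−rT}·N(−d₂) − S·N(−d₁) = 48.082866 − 41.745141 = 6.337726
φ(d₁) = (1/√(2π))·e^{−d₁²/2} = 0.357363
Γ = φ(d₁) / (S·σ·√T) = 0.013141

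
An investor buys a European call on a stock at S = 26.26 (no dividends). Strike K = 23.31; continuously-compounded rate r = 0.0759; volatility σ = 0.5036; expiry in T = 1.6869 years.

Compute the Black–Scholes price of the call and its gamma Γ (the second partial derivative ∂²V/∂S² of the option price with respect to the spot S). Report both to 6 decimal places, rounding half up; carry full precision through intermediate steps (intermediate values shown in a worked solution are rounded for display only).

price = 9.276195
Γ = 0.018116

σ√T = 0.5036·√1.6869 = 0.654079
d₁ = (ln(S/K) + (r+σ²/2)T) / (σ√T) = (ln(26.26/23.31) + (0.0759+0.5036²/2)·1.6869) / 0.654079 = (0.119164 + 0.341946) / 0.654079 = 0.704976
d₂ = d₁ − σ√T = 0.704976 − 0.654079 = 0.050896
e^{−rT} = e^{−0.0759·1.6869} = 0.879822
N(d₁) = 0.759587,  N(d₂) = 0.520296
Call price V = S·N(d₁) − K·e^{−rT}·N(d₂) = 19.946763 − 10.670568 = 9.276195
φ(d₁) = (1/√(2π))·e^{−d₁²/2} = 0.311164
Γ = φ(d₁) / (S·σ·√T) = 0.018116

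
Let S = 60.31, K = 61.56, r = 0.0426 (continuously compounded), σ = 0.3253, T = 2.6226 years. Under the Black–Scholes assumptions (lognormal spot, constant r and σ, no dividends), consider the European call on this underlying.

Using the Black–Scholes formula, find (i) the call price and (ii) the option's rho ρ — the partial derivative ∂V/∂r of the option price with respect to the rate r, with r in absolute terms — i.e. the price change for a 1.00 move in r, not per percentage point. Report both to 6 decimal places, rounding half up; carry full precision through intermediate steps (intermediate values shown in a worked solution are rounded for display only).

price = 14.787449
ρ = 66.998167

σ√T = 0.3253·√2.6226 = 0.526805
d₁ = (ln(S/K) + (r+σ²/2)T) / (σ√T) = (ln(60.31/61.56) + (0.0426+0.3253²/2)·2.6226) / 0.526805 = (-0.020514 + 0.250485) / 0.526805 = 0.436538
d₂ = d₁ − σ√T = 0.436538 − 0.526805 = -0.090268
e^{−rT} = e^{−0.0426·2.6226} = 0.894292
N(d₁) = 0.668777,  N(d₂) = 0.464037
Call price V = S·N(d₁) − K·e^{−rT}·N(d₂) = 40.333918 − 25.546468 = 14.787449
ρ = K·T·e^{−rT}·N(d₂) = 66.998167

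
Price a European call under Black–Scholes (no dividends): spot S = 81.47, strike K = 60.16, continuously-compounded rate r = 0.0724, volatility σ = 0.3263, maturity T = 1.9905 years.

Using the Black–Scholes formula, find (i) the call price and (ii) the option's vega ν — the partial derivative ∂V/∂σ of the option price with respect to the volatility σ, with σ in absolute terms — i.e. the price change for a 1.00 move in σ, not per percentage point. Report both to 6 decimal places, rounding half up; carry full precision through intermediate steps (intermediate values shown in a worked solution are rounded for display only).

price = 31.976565
ν = 22.269387

σ√T = 0.3263·√1.9905 = 0.460361
d₁ = (ln(S/K) + (r+σ²/2)T) / (σ√T) = (ln(81.47/60.16) + (0.0724+0.3263²/2)·1.9905) / 0.460361 = (0.303227 + 0.250078) / 0.460361 = 1.201895
d₂ = d₁ − σ√T = 1.201895 − 0.460361 = 0.741535
e^{−rT} = e^{−0.0724·1.9905} = 0.865791
N(d₁) = 0.885298,  N(d₂) = 0.770815
Call price V = S·N(d₁) − K·e^{−rT}·N(d₂) = 72.125226 − 40.148661 = 31.976565
φ(d₁) = (1/√(2π))·e^{−d₁²/2} = 0.193745
ν = S·φ(d₁)·√T = 22.269387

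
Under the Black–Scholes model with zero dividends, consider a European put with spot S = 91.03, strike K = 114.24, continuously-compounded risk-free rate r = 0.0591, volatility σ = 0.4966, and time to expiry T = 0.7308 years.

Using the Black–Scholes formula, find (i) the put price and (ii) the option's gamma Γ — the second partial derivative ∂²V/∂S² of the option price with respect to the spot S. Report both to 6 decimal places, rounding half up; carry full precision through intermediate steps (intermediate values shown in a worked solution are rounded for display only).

σ√T = 0.4966·√0.7308 = 0.424528
d₁ = (ln(S/K) + (r+σ²/2)T) / (σ√T) = (ln(91.03/114.24) + (0.0591+0.4966²/2)·0.7308) / 0.424528 = (-0.227112 + 0.133302) / 0.424528 = -0.220976
d₂ = d₁ − σ√T = -0.220976 − 0.424528 = -0.645503
e^{−rT} = e^{−0.0591·0.7308} = 0.957729
N(−d₁) = 0.587444,  N(−d₂) = 0.740699
Put price V = K·e^{−rT}·N(−d₂) − S·N(−d₁) = 81.040648 − 53.475051 = 27.565596
φ(d₁) = (1/√(2π))·e^{−d₁²/2} = 0.389320
Γ = φ(d₁) / (S·σ·√T) = 0.010074

price = 27.565596
Γ = 0.010074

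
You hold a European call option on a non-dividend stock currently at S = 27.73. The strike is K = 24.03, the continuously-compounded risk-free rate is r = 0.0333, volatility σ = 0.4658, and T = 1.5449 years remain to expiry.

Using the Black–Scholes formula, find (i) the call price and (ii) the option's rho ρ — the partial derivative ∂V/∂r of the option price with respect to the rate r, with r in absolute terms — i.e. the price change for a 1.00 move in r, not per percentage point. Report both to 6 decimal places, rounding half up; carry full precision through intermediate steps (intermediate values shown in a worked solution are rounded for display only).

σ√T = 0.4658·√1.5449 = 0.578961
d₁ = (ln(S/K) + (r+σ²/2)T) / (σ√T) = (ln(27.73/24.03) + (0.0333+0.4658²/2)·1.5449) / 0.578961 = (0.143212 + 0.219043) / 0.578961 = 0.625698
d₂ = d₁ − σ√T = 0.625698 − 0.578961 = 0.046737
e^{−rT} = e^{−0.0333·1.5449} = 0.949856
N(d₁) = 0.734244,  N(d₂) = 0.518638
Call price V = S·N(d₁) − K·e^{−rT}·N(d₂) = 20.360574 − 11.837941 = 8.522633
ρ = K·T·e^{−rT}·N(d₂) = 18.288434

price = 8.522633
ρ = 18.288434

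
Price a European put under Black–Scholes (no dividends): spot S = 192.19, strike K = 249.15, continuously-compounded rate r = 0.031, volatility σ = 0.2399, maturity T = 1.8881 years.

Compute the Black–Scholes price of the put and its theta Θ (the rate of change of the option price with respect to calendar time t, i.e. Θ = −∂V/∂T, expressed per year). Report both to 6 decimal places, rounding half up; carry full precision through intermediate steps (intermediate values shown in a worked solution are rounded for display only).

price = 54.338007
Θ = -0.374693

σ√T = 0.2399·√1.8881 = 0.329642
d₁ = (ln(S/K) + (r+σ²/2)T) / (σ√T) = (ln(192.19/249.15) + (0.031+0.2399²/2)·1.8881) / 0.329642 = (-0.259571 + 0.112863) / 0.329642 = -0.445051
d₂ = d₁ − σ√T = -0.445051 − 0.329642 = -0.774693
e^{−rT} = e^{−0.031·1.8881} = 0.943149
N(−d₁) = 0.671859,  N(−d₂) = 0.780740
Put price V = K·e^{−rT}·N(−d₂) − S·N(−d₁) = 183.462504 − 129.124498 = 54.338007
φ(d₁) = (1/√(2π))·e^{−d₁²/2} = 0.361326
Θ = −S·φ(d₁)·σ/(2√T) + r·K·e^{−rT}·N(−d₂) = −6.062031 + 5.687338 = -0.374693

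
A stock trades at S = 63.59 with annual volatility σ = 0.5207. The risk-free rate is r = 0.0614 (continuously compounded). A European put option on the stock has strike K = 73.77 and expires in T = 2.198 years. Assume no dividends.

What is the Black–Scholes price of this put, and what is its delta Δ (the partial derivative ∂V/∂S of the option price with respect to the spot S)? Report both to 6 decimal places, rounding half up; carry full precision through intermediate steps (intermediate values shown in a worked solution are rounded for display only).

σ√T = 0.5207·√2.198 = 0.771972
d₁ = (ln(S/K) + (r+σ²/2)T) / (σ√T) = (ln(63.59/73.77) + (0.0614+0.5207²/2)·2.198) / 0.771972 = (-0.148496 + 0.432927) / 0.771972 = 0.368448
d₂ = d₁ − σ√T = 0.368448 − 0.771972 = -0.403524
e^{−rT} = e^{−0.0614·2.198} = 0.873753
N(−d₁) = 0.356270,  N(−d₂) = 0.656719
Put price V = K·e^{−rT}·N(−d₂) − S·N(−d₁) = 42.329961 − 22.655183 = 19.674778
Δ = −N(−d₁) = -0.356270

price = 19.674778
Δ = -0.356270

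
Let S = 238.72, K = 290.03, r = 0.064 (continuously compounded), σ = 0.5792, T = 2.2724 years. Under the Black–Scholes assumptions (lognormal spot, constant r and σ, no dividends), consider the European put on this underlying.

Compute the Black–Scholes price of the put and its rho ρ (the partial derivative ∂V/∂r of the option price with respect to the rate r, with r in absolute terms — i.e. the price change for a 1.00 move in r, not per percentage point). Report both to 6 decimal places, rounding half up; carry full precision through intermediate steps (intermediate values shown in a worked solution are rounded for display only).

price = 88.768645
ρ = -392.623604

σ√T = 0.5792·√2.2724 = 0.873114
d₁ = (ln(S/K) + (r+σ²/2)T) / (σ√T) = (ln(238.72/290.03) + (0.064+0.5792²/2)·2.2724) / 0.873114 = (-0.194693 + 0.526598) / 0.873114 = 0.380139
d₂ = d₁ − σ√T = 0.380139 − 0.873114 = -0.492975
e^{−rT} = e^{−0.064·2.2724} = 0.864647
N(−d₁) = 0.351921,  N(−d₂) = 0.688985
Put price V = K·e^{−rT}·N(−d₂) − S·N(−d₁) = 172.779266 − 84.010621 = 88.768645
ρ = −K·T·e^{−rT}·N(−d₂) = -392.623604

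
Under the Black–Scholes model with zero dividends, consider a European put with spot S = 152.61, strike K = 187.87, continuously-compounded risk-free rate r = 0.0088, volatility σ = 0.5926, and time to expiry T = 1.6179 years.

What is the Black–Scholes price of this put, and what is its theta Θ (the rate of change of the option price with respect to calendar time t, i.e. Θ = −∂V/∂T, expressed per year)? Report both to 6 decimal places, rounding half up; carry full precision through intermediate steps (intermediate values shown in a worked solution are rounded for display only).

σ√T = 0.5926·√1.6179 = 0.753768
d₁ = (ln(S/K) + (r+σ²/2)T) / (σ√T) = (ln(152.61/187.87) + (0.0088+0.5926²/2)·1.6179) / 0.753768 = (-0.207865 + 0.298320) / 0.753768 = 0.120005
d₂ = d₁ − σ√T = 0.120005 − 0.753768 = -0.633763
e^{−rT} = e^{−0.0088·1.6179} = 0.985863
N(−d₁) = 0.452240,  N(−d₂) = 0.736882
Put price V = K·e^{−rT}·N(−d₂) − S·N(−d₁) = 136.481006 − 69.016295 = 67.464711
φ(d₁) = (1/√(2π))·e^{−d₁²/2} = 0.396080
Θ = −S·φ(d₁)·σ/(2√T) + r·K·e^{−rT}·N(−d₂) = −14.080617 + 1.201033 = -12.879585

price = 67.464711
Θ = -12.879585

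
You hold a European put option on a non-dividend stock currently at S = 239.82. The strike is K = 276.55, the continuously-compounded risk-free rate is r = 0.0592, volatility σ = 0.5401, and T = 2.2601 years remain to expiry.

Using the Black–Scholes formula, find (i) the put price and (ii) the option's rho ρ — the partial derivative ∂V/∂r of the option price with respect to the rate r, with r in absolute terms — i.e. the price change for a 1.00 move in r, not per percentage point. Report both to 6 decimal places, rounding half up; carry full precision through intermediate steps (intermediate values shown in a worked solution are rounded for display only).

price = 76.985069
ρ = -361.707896

σ√T = 0.5401·√2.2601 = 0.811966
d₁ = (ln(S/K) + (r+σ²/2)T) / (σ√T) = (ln(239.82/276.55) + (0.0592+0.5401²/2)·2.2601) / 0.811966 = (-0.142503 + 0.463443) / 0.811966 = 0.395262
d₂ = d₁ − σ√T = 0.395262 − 0.811966 = -0.416704
e^{−rT} = e^{−0.0592·2.2601} = 0.874767
N(−d₁) = 0.346325,  N(−d₂) = 0.661553
Put price V = K·e^{−rT}·N(−d₂) − S·N(−d₁) = 160.040660 − 83.055591 = 76.985069
ρ = −K·T·e^{−rT}·N(−d₂) = -361.707896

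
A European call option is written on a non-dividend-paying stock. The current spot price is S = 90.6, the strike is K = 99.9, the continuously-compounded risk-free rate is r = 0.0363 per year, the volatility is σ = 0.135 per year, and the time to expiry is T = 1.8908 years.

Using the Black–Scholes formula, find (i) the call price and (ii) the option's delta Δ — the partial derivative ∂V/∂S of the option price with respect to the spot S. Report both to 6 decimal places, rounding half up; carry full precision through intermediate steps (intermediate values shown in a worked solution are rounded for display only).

price = 5.545160
Δ = 0.474552

σ√T = 0.135·√1.8908 = 0.185634
d₁ = (ln(S/K) + (r+σ²/2)T) / (σ√T) = (ln(90.6/99.9) + (0.0363+0.135²/2)·1.8908) / 0.185634 = (-0.097715 + 0.085866) / 0.185634 = -0.063833
d₂ = d₁ − σ√T = -0.063833 − 0.185634 = -0.249466
e^{−rT} = e^{−0.0363·1.8908} = 0.933666
N(d₁) = 0.474552,  N(d₂) = 0.401500
Call price V = S·N(d₁) − K·e^{−rT}·N(d₂) = 42.994381 − 37.449221 = 5.545160
Δ = N(d₁) = 0.474552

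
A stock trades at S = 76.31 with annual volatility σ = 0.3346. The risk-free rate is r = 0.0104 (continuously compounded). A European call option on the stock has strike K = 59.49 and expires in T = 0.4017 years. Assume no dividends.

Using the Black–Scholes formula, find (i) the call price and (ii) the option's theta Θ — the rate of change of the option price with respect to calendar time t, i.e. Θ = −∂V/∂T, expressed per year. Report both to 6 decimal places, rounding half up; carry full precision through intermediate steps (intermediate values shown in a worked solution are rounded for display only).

σ√T = 0.3346·√0.4017 = 0.212069
d₁ = (ln(S/K) + (r+σ²/2)T) / (σ√T) = (ln(76.31/59.49) + (0.0104+0.3346²/2)·0.4017) / 0.212069 = (0.248996 + 0.026664) / 0.212069 = 1.299861
d₂ = d₁ − σ√T = 1.299861 − 0.212069 = 1.087792
e^{−rT} = e^{−0.0104·0.4017} = 0.995831
N(d₁) = 0.903176,  N(d₂) = 0.861657
Call price V = S·N(d₁) − K·e^{−rT}·N(d₂) = 68.921339 − 51.046250 = 17.875089
φ(d₁) = (1/√(2π))·e^{−d₁²/2} = 0.171400
Θ = −S·φ(d₁)·σ/(2√T) − r·K·e^{−rT}·N(d₂) = −3.452519 − 0.530881 = -3.983400

price = 17.875089
Θ = -3.983400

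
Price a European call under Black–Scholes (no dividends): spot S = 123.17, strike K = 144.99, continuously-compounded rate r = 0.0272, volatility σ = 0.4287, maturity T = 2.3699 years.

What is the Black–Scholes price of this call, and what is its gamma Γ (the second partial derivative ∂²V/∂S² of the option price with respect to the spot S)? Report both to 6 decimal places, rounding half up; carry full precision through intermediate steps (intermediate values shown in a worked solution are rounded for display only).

price = 27.476303
Γ = 0.004828

σ√T = 0.4287·√2.3699 = 0.659961
d₁ = (ln(S/K) + (r+σ²/2)T) / (σ√T) = (ln(123.17/144.99) + (0.0272+0.4287²/2)·2.3699) / 0.659961 = (-0.163099 + 0.282236) / 0.659961 = 0.180520
d₂ = d₁ − σ√T = 0.180520 − 0.659961 = -0.479441
e^{−rT} = e^{−0.0272·2.3699} = 0.937572
N(d₁) = 0.571628,  N(d₂) = 0.315812
Call price V = S·N(d₁) − K·e^{−rT}·N(d₂) = 70.407420 − 42.931117 = 27.476303
φ(d₁) = (1/√(2π))·e^{−d₁²/2} = 0.392495
Γ = φ(d₁) / (S·σ·√T) = 0.004828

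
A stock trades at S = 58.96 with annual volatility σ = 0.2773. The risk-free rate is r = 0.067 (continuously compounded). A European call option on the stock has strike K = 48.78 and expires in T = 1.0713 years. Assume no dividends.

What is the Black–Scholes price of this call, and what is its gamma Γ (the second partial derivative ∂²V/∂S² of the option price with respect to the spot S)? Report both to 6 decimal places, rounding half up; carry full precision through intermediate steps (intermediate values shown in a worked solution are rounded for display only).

σ√T = 0.2773·√1.0713 = 0.287016
d₁ = (ln(S/K) + (r+σ²/2)T) / (σ√T) = (ln(58.96/48.78) + (0.067+0.2773²/2)·1.0713) / 0.287016 = (0.189539 + 0.112966) / 0.287016 = 1.053967
d₂ = d₁ − σ√T = 1.053967 − 0.287016 = 0.766951
e^{−rT} = e^{−0.067·1.0713} = 0.930738
N(d₁) = 0.854051,  N(d₂) = 0.778445
Call price V = S·N(d₁) − K·e^{−rT}·N(d₂) = 50.354846 − 35.342497 = 15.012350
φ(d₁) = (1/√(2π))·e^{−d₁²/2} = 0.228925
Γ = φ(d₁) / (S·σ·√T) = 0.013528

price = 15.012350
Γ = 0.013528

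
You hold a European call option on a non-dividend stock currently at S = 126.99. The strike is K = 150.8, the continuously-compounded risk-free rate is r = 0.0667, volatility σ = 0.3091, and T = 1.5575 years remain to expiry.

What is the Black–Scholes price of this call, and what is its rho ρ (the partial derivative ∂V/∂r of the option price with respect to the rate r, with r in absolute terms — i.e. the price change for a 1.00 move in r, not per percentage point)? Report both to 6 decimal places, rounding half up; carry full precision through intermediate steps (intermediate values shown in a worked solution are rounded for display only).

price = 15.947531
ρ = 75.373044

σ√T = 0.3091·√1.5575 = 0.385756
d₁ = (ln(S/K) + (r+σ²/2)T) / (σ√T) = (ln(126.99/150.8) + (0.0667+0.3091²/2)·1.5575) / 0.385756 = (-0.171846 + 0.178289) / 0.385756 = 0.016703
d₂ = d₁ − σ√T = 0.016703 − 0.385756 = -0.369054
e^{−rT} = e^{−0.0667·1.5575} = 0.901329
N(d₁) = 0.506663,  N(d₂) = 0.356044
Call price V = S·N(d₁) − K·e^{−rT}·N(d₂) = 64.341138 − 48.393608 = 15.947531
ρ = K·T·e^{−rT}·N(d₂) = 75.373044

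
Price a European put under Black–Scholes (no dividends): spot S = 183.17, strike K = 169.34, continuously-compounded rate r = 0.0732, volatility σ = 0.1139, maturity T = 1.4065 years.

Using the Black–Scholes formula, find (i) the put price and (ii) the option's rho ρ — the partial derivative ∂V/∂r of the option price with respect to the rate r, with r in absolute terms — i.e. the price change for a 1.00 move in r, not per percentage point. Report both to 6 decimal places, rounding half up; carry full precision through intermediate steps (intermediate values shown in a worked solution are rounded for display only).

σ√T = 0.1139·√1.4065 = 0.135081
d₁ = (ln(S/K) + (r+σ²/2)T) / (σ√T) = (ln(183.17/169.34) + (0.0732+0.1139²/2)·1.4065) / 0.135081 = (0.078506 + 0.112079) / 0.135081 = 1.410899
d₂ = d₁ − σ√T = 1.410899 − 0.135081 = 1.275818
e^{−rT} = e^{−0.0732·1.4065} = 0.902167
N(−d₁) = 0.079137,  N(−d₂) = 0.101010
Put price V = K·e^{−rT}·N(−d₂) − S·N(−d₁) = 15.431575 − 14.495558 = 0.936017
ρ = −K·T·e^{−rT}·N(−d₂) = -21.704511

price = 0.936017
ρ = -21.704511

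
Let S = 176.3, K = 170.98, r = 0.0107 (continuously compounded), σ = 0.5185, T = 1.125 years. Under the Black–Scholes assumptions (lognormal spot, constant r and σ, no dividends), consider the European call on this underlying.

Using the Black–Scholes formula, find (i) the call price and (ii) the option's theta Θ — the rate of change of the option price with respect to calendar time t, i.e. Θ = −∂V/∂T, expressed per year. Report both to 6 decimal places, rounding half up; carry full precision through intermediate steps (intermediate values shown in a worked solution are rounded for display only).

price = 41.192803
Θ = -16.917530

σ√T = 0.5185·√1.125 = 0.549952
d₁ = (ln(S/K) + (r+σ²/2)T) / (σ√T) = (ln(176.3/170.98) + (0.0107+0.5185²/2)·1.125) / 0.549952 = (0.030640 + 0.163261) / 0.549952 = 0.352579
d₂ = d₁ − σ√T = 0.352579 − 0.549952 = -0.197373
e^{−rT} = e^{−0.0107·1.125} = 0.988035
N(d₁) = 0.637798,  N(d₂) = 0.421768
Call price V = S·N(d₁) − K·e^{−rT}·N(d₂) = 112.443796 − 71.250993 = 41.192803
φ(d₁) = (1/√(2π))·e^{−d₁²/2} = 0.374901
Θ = −S·φ(d₁)·σ/(2√T) − r·K·e^{−rT}·N(d₂) = −16.155145 − 0.762386 = -16.917530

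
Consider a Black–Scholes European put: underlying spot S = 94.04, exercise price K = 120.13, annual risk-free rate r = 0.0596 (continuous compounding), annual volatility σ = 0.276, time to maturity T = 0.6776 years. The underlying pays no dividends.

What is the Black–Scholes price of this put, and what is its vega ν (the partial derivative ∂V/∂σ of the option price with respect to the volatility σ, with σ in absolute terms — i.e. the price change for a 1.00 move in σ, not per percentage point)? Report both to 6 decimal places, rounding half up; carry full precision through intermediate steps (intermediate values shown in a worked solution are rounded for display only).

price = 23.702635
ν = 22.668678

σ√T = 0.276·√0.6776 = 0.227193
d₁ = (ln(S/K) + (r+σ²/2)T) / (σ√T) = (ln(94.04/120.13) + (0.0596+0.276²/2)·0.6776) / 0.227193 = (-0.244854 + 0.066193) / 0.227193 = -0.786382
d₂ = d₁ − σ√T = -0.786382 − 0.227193 = -1.013576
e^{−rT} = e^{−0.0596·0.6776} = 0.960420
N(−d₁) = 0.784178,  N(−d₂) = 0.844607
Put price V = K·e^{−rT}·N(−d₂) − S·N(−d₁) = 97.446753 − 73.744118 = 23.702635
φ(d₁) = (1/√(2π))·e^{−d₁²/2} = 0.292838
ν = S·φ(d₁)·√T = 22.668678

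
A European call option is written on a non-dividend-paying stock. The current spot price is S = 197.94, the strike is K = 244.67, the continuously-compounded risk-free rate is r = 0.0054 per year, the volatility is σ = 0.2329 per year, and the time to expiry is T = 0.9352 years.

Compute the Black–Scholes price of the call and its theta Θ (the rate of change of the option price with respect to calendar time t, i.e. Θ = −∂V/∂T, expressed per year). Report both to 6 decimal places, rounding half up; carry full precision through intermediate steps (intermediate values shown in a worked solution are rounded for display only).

σ√T = 0.2329·√0.9352 = 0.225228
d₁ = (ln(S/K) + (r+σ²/2)T) / (σ√T) = (ln(197.94/244.67) + (0.0054+0.2329²/2)·0.9352) / 0.225228 = (-0.211946 + 0.030414) / 0.225228 = -0.805996
d₂ = d₁ − σ√T = -0.805996 − 0.225228 = -1.031224
e^{−rT} = e^{−0.0054·0.9352} = 0.994963
N(d₁) = 0.210123,  N(d₂) = 0.151218
Call price V = S·N(d₁) − K·e^{−rT}·N(d₂) = 41.591668 − 36.812132 = 4.779536
φ(d₁) = (1/√(2π))·e^{−d₁²/2} = 0.288300
Θ = −S·φ(d₁)·σ/(2√T) − r·K·e^{−rT}·N(d₂) = −6.871723 − 0.198786 = -7.070508

price = 4.779536
Θ = -7.070508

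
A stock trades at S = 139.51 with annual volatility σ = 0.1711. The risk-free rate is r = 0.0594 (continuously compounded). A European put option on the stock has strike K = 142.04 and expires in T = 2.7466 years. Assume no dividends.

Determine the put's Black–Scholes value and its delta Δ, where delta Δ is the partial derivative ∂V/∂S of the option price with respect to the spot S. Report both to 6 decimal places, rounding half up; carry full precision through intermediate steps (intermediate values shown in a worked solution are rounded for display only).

σ√T = 0.1711·√2.7466 = 0.283562
d₁ = (ln(S/K) + (r+σ²/2)T) / (σ√T) = (ln(139.51/142.04) + (0.0594+0.1711²/2)·2.7466) / 0.283562 = (-0.017972 + 0.203352) / 0.283562 = 0.653753
d₂ = d₁ − σ√T = 0.653753 − 0.283562 = 0.370191
e^{−rT} = e^{−0.0594·2.7466} = 0.849465
N(−d₁) = 0.256636,  N(−d₂) = 0.355620
Put price V = K·e^{−rT}·N(−d₂) − S·N(−d₁) = 42.908442 − 35.803233 = 7.105209
Δ = −N(−d₁) = -0.256636

price = 7.105209
Δ = -0.256636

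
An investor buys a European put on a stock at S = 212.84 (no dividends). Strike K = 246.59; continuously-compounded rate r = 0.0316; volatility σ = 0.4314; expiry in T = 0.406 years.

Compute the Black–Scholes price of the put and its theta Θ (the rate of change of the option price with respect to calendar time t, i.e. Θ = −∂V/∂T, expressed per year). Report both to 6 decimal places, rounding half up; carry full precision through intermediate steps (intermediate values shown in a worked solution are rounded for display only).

σ√T = 0.4314·√0.406 = 0.274880
d₁ = (ln(S/K) + (r+σ²/2)T) / (σ√T) = (ln(212.84/246.59) + (0.0316+0.4314²/2)·0.406) / 0.274880 = (-0.147186 + 0.050609) / 0.274880 = -0.351343
d₂ = d₁ − σ√T = -0.351343 − 0.274880 = -0.626223
e^{−rT} = e^{−0.0316·0.406} = 0.987252
N(−d₁) = 0.637335,  N(−d₂) = 0.734416
Put price V = K·e^{−rT}·N(−d₂) − S·N(−d₁) = 178.790979 − 135.650286 = 43.140693
φ(d₁) = (1/√(2π))·e^{−d₁²/2} = 0.375064
Θ = −S·φ(d₁)·σ/(2√T) + r·K·e^{−rT}·N(−d₂) = −27.023733 + 5.649795 = -21.373938

price = 43.140693
Θ = -21.373938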